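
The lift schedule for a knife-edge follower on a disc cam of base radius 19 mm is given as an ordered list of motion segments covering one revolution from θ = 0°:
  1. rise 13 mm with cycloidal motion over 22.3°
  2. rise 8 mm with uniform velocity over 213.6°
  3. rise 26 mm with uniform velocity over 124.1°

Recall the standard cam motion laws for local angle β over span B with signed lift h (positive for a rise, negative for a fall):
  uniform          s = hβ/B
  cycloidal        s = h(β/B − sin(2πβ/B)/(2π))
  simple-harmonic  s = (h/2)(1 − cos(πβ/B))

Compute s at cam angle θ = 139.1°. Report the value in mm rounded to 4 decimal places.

seg 1 [0°–22.3°] cycloidal, h=13: full span → s += 13 → s = 13.0000
seg 2 [22.3°–235.9°] uniform, h=8: θ=139.1° here. β=116.8, B=213.6. 8·116.8/213.6 = 4.3745 → s = 17.3745

17.3745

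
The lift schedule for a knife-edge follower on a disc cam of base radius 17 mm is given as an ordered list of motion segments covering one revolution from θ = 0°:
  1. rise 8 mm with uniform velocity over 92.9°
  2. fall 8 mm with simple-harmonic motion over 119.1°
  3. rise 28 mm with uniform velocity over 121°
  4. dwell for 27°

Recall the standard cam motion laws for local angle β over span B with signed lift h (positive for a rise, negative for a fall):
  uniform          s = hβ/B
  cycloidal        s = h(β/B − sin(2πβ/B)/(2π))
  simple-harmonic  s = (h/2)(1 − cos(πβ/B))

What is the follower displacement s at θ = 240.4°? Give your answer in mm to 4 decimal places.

seg 1 [0°–92.9°] uniform, h=8: full span → s += 8 → s = 8.0000
seg 2 [92.9°–212°] simple-harmonic, h=-8: full span → s += -8 → s = 0.0000
seg 3 [212°–333°] uniform, h=28: θ=240.4° here. β=28.4, B=121. 28·28.4/121 = 6.5719 → s = 6.5719

6.5719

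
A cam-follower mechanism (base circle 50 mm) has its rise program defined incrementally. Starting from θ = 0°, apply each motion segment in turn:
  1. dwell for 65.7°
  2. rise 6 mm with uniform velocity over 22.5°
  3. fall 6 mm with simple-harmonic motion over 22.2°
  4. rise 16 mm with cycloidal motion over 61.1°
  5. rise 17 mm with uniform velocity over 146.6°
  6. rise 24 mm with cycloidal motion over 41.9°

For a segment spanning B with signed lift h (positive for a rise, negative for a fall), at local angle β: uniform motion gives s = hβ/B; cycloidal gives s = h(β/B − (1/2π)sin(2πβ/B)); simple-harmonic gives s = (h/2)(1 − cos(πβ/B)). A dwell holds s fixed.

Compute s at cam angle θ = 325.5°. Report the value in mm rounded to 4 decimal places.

seg 1 [0°–65.7°] dwell: s stays 0.0000
seg 2 [65.7°–88.2°] uniform, h=6: full span → s += 6 → s = 6.0000
seg 3 [88.2°–110.4°] simple-harmonic, h=-6: full span → s += -6 → s = 0.0000
seg 4 [110.4°–171.5°] cycloidal, h=16: full span → s += 16 → s = 16.0000
seg 5 [171.5°–318.1°] uniform, h=17: full span → s += 17 → s = 33.0000
seg 6 [318.1°–360°] cycloidal, h=24: θ=325.5° here. β=7.4, B=41.9. 24·(0.1766 − sin(2π·0.1766)/(2π)) = 0.8179 → s = 33.8179

33.8179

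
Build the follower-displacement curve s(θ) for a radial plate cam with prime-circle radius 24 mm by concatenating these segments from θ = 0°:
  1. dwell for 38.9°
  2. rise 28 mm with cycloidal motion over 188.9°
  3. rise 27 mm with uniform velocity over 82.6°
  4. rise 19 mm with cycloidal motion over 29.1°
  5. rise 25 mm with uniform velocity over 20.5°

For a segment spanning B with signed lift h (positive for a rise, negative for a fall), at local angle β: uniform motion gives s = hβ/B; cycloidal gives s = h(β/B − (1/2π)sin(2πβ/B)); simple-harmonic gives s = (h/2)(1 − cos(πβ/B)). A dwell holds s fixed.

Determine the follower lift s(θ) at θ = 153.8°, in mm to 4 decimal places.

seg 1 [0°–38.9°] dwell: s stays 0.0000
seg 2 [38.9°–227.8°] cycloidal, h=28: θ=153.8° here. β=114.9, B=188.9. 28·(0.6083 − sin(2π·0.6083)/(2π)) = 19.8341 → s = 19.8341

19.8341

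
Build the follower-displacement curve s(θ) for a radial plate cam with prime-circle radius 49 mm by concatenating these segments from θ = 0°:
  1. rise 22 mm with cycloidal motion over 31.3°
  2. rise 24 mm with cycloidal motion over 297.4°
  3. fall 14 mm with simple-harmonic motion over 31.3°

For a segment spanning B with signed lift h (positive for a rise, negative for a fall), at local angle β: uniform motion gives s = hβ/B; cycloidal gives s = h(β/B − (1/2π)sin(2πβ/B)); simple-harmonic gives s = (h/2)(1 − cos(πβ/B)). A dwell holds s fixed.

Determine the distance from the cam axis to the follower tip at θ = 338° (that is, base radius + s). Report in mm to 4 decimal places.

seg 1 [0°–31.3°] cycloidal, h=22: full span → s += 22 → s = 22.0000
seg 2 [31.3°–328.7°] cycloidal, h=24: full span → s += 24 → s = 46.0000
seg 3 [328.7°–360°] simple-harmonic, h=-14: θ=338° here. β=9.3, B=31.3. -14/2·(1 − cos(π·0.2971)) = -2.8345 → s = 43.1655
radial distance = base radius + s = 49 + 43.1655 = 92.1655

92.1655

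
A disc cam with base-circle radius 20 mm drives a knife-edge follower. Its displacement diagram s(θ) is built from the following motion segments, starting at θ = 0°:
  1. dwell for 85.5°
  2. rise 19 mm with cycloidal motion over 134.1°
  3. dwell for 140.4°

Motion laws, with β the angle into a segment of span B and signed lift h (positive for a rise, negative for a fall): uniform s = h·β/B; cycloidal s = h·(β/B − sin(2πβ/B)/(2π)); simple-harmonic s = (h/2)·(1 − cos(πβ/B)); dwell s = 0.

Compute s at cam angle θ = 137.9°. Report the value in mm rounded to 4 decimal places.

seg 1 [0°–85.5°] dwell: s stays 0.0000
seg 2 [85.5°–219.6°] cycloidal, h=19: θ=137.9° here. β=52.4, B=134.1. 19·(0.3908 − sin(2π·0.3908)/(2π)) = 5.5078 → s = 5.5078

5.5078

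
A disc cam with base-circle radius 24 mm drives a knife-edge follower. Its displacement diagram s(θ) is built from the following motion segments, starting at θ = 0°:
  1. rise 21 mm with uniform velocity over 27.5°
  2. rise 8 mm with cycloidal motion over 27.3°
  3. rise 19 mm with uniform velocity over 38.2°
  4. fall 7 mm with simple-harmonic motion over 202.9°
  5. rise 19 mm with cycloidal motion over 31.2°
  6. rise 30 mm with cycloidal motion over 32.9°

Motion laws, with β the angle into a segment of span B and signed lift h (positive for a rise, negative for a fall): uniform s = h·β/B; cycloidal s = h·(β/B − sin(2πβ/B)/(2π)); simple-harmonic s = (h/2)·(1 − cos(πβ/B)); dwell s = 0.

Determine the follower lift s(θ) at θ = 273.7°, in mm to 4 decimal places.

seg 1 [0°–27.5°] uniform, h=21: full span → s += 21 → s = 21.0000
seg 2 [27.5°–54.8°] cycloidal, h=8: full span → s += 8 → s = 29.0000
seg 3 [54.8°–93°] uniform, h=19: full span → s += 19 → s = 48.0000
seg 4 [93°–295.9°] simple-harmonic, h=-7: θ=273.7° here. β=180.7, B=202.9. -7/2·(1 − cos(π·0.8906)) = -6.7953 → s = 41.2047

41.2047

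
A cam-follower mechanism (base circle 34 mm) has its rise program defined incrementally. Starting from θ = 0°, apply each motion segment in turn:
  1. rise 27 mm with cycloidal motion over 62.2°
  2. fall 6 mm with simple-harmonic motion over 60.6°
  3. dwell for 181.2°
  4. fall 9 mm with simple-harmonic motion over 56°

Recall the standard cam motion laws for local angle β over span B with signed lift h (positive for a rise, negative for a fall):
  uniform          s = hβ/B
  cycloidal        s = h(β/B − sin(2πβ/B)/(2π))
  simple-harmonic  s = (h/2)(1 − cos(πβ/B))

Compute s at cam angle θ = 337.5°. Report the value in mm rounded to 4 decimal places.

seg 1 [0°–62.2°] cycloidal, h=27: full span → s += 27 → s = 27.0000
seg 2 [62.2°–122.8°] simple-harmonic, h=-6: full span → s += -6 → s = 21.0000
seg 3 [122.8°–304°] dwell: s stays 21.0000
seg 4 [304°–360°] simple-harmonic, h=-9: θ=337.5° here. β=33.5, B=56. -9/2·(1 − cos(π·0.5982)) = -5.8665 → s = 15.1335

15.1335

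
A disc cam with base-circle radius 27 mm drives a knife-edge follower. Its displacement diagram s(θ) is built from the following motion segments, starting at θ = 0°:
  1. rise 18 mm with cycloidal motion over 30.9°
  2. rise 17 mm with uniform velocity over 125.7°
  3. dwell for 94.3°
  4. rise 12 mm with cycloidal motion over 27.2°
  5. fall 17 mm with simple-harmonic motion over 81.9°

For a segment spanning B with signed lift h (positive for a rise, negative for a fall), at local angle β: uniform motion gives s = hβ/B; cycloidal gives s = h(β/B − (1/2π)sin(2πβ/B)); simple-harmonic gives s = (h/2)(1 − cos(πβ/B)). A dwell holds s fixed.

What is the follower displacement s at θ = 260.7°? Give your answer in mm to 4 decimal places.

seg 1 [0°–30.9°] cycloidal, h=18: full span → s += 18 → s = 18.0000
seg 2 [30.9°–156.6°] uniform, h=17: full span → s += 17 → s = 35.0000
seg 3 [156.6°–250.9°] dwell: s stays 35.0000
seg 4 [250.9°–278.1°] cycloidal, h=12: θ=260.7° here. β=9.8, B=27.2. 12·(0.3603 − sin(2π·0.3603)/(2π)) = 2.8542 → s = 37.8542

37.8542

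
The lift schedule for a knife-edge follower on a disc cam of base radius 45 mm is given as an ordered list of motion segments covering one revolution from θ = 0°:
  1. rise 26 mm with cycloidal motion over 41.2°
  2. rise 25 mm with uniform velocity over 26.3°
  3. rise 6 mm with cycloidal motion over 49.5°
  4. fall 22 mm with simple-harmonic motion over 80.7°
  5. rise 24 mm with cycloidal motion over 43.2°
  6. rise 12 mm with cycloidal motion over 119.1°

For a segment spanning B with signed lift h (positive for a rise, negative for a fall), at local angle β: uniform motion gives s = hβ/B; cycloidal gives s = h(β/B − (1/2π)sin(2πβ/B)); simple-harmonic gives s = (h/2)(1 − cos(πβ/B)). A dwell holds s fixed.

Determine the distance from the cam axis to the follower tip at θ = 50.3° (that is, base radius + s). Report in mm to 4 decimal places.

seg 1 [0°–41.2°] cycloidal, h=26: full span → s += 26 → s = 26.0000
seg 2 [41.2°–67.5°] uniform, h=25: θ=50.3° here. β=9.1, B=26.3. 25·9.1/26.3 = 8.6502 → s = 34.6502
radial distance = base radius + s = 45 + 34.6502 = 79.6502

79.6502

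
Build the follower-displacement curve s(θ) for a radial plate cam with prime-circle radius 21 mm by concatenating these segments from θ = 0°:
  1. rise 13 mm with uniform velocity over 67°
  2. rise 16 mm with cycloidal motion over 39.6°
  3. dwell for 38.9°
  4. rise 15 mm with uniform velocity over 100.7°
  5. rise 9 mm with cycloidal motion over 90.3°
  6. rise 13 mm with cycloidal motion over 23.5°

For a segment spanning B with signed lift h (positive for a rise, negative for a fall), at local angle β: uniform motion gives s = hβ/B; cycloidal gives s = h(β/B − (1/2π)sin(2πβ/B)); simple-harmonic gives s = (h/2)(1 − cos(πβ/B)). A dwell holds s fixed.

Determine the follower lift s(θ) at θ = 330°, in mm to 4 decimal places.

seg 1 [0°–67°] uniform, h=13: full span → s += 13 → s = 13.0000
seg 2 [67°–106.6°] cycloidal, h=16: full span → s += 16 → s = 29.0000
seg 3 [106.6°–145.5°] dwell: s stays 29.0000
seg 4 [145.5°–246.2°] uniform, h=15: full span → s += 15 → s = 44.0000
seg 5 [246.2°–336.5°] cycloidal, h=9: θ=330° here. β=83.8, B=90.3. 9·(0.9280 − sin(2π·0.9280)/(2π)) = 8.9781 → s = 52.9781

52.9781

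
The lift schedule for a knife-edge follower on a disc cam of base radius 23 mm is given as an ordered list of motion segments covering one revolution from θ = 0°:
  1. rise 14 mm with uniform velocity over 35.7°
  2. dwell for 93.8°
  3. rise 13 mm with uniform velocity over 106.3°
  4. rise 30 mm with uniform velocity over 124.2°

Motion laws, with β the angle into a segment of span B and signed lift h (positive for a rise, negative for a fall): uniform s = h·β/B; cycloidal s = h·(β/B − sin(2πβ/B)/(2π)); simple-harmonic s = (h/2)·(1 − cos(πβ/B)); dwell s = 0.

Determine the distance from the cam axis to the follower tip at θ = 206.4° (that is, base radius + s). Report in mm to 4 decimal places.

seg 1 [0°–35.7°] uniform, h=14: full span → s += 14 → s = 14.0000
seg 2 [35.7°–129.5°] dwell: s stays 14.0000
seg 3 [129.5°–235.8°] uniform, h=13: θ=206.4° here. β=76.9, B=106.3. 13·76.9/106.3 = 9.4045 → s = 23.4045
radial distance = base radius + s = 23 + 23.4045 = 46.4045

46.4045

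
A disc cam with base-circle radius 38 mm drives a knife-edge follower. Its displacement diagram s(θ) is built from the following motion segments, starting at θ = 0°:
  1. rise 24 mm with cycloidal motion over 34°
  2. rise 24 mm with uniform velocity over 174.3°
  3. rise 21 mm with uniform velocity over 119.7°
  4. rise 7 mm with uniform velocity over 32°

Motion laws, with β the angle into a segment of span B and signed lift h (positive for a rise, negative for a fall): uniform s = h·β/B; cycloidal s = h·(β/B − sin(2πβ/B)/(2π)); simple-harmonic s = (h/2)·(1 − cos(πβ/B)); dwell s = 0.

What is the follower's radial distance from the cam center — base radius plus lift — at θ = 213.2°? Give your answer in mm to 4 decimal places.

seg 1 [0°–34°] cycloidal, h=24: full span → s += 24 → s = 24.0000
seg 2 [34°–208.3°] uniform, h=24: full span → s += 24 → s = 48.0000
seg 3 [208.3°–328°] uniform, h=21: θ=213.2° here. β=4.9, B=119.7. 21·4.9/119.7 = 0.8596 → s = 48.8596
radial distance = base radius + s = 38 + 48.8596 = 86.8596

86.8596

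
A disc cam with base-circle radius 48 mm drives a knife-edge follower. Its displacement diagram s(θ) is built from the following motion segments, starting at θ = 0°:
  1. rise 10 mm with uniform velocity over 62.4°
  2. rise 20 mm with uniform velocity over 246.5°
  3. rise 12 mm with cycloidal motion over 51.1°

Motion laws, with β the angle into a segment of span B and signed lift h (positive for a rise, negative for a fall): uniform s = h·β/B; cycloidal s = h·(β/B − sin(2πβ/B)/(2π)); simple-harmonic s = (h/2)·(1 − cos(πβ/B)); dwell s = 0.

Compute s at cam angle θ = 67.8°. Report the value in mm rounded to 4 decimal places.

seg 1 [0°–62.4°] uniform, h=10: full span → s += 10 → s = 10.0000
seg 2 [62.4°–308.9°] uniform, h=20: θ=67.8° here. β=5.4, B=246.5. 20·5.4/246.5 = 0.4381 → s = 10.4381

10.4381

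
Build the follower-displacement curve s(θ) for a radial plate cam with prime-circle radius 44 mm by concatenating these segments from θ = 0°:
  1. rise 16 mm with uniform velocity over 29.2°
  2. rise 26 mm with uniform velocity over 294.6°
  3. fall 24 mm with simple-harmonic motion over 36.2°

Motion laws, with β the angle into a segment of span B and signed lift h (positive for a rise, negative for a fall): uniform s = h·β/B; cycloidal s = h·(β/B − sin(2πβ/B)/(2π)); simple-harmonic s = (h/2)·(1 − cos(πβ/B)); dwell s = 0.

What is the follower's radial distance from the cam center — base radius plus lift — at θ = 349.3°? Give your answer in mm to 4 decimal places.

seg 1 [0°–29.2°] uniform, h=16: full span → s += 16 → s = 16.0000
seg 2 [29.2°–323.8°] uniform, h=26: full span → s += 26 → s = 42.0000
seg 3 [323.8°–360°] simple-harmonic, h=-24: θ=349.3° here. β=25.5, B=36.2. -24/2·(1 − cos(π·0.7044)) = -19.1875 → s = 22.8125
radial distance = base radius + s = 44 + 22.8125 = 66.8125

66.8125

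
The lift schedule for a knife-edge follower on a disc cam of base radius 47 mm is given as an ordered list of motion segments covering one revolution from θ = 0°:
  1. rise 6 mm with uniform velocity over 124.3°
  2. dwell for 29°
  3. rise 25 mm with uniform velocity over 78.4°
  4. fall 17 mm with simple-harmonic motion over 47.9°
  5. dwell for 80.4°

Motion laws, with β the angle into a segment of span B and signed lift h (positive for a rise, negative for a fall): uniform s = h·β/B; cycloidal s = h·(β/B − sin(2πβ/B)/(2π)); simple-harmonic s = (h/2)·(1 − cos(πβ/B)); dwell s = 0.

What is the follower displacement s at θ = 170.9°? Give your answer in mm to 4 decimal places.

seg 1 [0°–124.3°] uniform, h=6: full span → s += 6 → s = 6.0000
seg 2 [124.3°–153.3°] dwell: s stays 6.0000
seg 3 [153.3°–231.7°] uniform, h=25: θ=170.9° here. β=17.6, B=78.4. 25·17.6/78.4 = 5.6122 → s = 11.6122

11.6122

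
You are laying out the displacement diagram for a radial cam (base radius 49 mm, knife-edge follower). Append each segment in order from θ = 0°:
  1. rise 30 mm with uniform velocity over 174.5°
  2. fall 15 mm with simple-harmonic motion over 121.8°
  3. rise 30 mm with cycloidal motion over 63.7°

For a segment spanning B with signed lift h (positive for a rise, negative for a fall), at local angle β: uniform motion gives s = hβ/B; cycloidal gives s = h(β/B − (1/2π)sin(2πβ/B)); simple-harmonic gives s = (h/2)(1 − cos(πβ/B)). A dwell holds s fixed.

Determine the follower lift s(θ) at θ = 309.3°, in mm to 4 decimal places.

seg 1 [0°–174.5°] uniform, h=30: full span → s += 30 → s = 30.0000
seg 2 [174.5°–296.3°] simple-harmonic, h=-15: full span → s += -15 → s = 15.0000
seg 3 [296.3°–360°] cycloidal, h=30: θ=309.3° here. β=13, B=63.7. 30·(0.2041 − sin(2π·0.2041)/(2π)) = 1.5451 → s = 16.5451

16.5451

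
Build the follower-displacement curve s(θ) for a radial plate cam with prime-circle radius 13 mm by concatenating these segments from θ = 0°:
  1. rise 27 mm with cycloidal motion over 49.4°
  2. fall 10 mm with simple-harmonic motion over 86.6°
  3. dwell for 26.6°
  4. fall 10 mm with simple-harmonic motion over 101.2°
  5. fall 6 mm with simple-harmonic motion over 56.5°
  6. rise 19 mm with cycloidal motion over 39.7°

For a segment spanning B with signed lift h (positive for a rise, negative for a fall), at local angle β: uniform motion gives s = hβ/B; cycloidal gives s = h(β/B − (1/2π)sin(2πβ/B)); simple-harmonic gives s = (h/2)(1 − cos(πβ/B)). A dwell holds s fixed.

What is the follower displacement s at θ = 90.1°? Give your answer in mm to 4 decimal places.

seg 1 [0°–49.4°] cycloidal, h=27: full span → s += 27 → s = 27.0000
seg 2 [49.4°–136°] simple-harmonic, h=-10: θ=90.1° here. β=40.7, B=86.6. -10/2·(1 − cos(π·0.4700)) = -4.5291 → s = 22.4709

22.4709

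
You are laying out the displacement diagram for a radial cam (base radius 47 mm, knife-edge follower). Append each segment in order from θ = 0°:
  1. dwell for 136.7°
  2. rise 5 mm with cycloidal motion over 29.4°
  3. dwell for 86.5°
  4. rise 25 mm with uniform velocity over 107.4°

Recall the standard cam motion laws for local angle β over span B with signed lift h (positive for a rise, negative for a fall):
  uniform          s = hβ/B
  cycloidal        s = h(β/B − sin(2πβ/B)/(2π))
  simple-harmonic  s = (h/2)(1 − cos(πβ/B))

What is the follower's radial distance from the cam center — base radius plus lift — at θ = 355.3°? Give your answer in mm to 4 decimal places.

seg 1 [0°–136.7°] dwell: s stays 0.0000
seg 2 [136.7°–166.1°] cycloidal, h=5: full span → s += 5 → s = 5.0000
seg 3 [166.1°–252.6°] dwell: s stays 5.0000
seg 4 [252.6°–360°] uniform, h=25: θ=355.3° here. β=102.7, B=107.4. 25·102.7/107.4 = 23.9060 → s = 28.9060
radial distance = base radius + s = 47 + 28.9060 = 75.9060

75.9060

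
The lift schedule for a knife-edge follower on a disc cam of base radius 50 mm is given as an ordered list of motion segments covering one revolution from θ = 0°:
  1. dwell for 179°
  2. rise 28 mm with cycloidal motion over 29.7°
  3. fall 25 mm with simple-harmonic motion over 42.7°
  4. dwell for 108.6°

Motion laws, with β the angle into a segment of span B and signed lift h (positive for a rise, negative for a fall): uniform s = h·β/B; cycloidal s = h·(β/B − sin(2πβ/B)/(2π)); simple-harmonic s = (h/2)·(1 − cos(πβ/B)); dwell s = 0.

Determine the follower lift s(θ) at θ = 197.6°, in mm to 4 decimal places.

seg 1 [0°–179°] dwell: s stays 0.0000
seg 2 [179°–208.7°] cycloidal, h=28: θ=197.6° here. β=18.6, B=29.7. 28·(0.6263 − sin(2π·0.6263)/(2π)) = 20.7114 → s = 20.7114

20.7114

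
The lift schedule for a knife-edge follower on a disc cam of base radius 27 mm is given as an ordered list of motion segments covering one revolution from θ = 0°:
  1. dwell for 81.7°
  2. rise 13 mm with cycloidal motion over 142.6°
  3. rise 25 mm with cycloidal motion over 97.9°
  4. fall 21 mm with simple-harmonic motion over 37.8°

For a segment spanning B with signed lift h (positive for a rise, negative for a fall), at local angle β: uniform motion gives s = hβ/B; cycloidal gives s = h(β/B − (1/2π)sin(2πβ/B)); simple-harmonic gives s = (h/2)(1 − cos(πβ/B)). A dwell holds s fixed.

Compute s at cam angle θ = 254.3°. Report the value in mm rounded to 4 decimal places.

seg 1 [0°–81.7°] dwell: s stays 0.0000
seg 2 [81.7°–224.3°] cycloidal, h=13: full span → s += 13 → s = 13.0000
seg 3 [224.3°–322.2°] cycloidal, h=25: θ=254.3° here. β=30, B=97.9. 25·(0.3064 − sin(2π·0.3064)/(2π)) = 3.9295 → s = 16.9295

16.9295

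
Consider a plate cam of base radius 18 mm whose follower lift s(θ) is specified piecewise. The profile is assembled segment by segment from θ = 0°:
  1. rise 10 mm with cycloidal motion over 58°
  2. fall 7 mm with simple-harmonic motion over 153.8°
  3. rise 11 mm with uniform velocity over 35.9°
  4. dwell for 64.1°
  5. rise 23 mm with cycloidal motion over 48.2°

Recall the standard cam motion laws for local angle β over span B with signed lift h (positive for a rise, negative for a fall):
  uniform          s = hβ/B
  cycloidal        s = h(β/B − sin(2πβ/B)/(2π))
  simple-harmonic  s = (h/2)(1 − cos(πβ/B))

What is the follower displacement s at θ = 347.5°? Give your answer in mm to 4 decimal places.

seg 1 [0°–58°] cycloidal, h=10: full span → s += 10 → s = 10.0000
seg 2 [58°–211.8°] simple-harmonic, h=-7: full span → s += -7 → s = 3.0000
seg 3 [211.8°–247.7°] uniform, h=11: full span → s += 11 → s = 14.0000
seg 4 [247.7°–311.8°] dwell: s stays 14.0000
seg 5 [311.8°–360°] cycloidal, h=23: θ=347.5° here. β=35.7, B=48.2. 23·(0.7407 − sin(2π·0.7407)/(2π)) = 20.6895 → s = 34.6895

34.6895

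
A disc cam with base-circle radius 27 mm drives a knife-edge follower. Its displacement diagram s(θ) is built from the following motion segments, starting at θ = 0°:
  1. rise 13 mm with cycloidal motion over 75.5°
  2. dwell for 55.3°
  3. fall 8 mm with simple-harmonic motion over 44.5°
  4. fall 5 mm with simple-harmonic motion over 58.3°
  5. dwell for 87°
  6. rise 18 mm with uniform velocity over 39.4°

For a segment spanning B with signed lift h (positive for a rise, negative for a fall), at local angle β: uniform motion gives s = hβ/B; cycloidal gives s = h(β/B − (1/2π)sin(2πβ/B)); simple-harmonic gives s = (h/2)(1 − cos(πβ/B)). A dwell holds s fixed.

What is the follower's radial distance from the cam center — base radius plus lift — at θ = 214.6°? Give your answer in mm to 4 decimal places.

seg 1 [0°–75.5°] cycloidal, h=13: full span → s += 13 → s = 13.0000
seg 2 [75.5°–130.8°] dwell: s stays 13.0000
seg 3 [130.8°–175.3°] simple-harmonic, h=-8: full span → s += -8 → s = 5.0000
seg 4 [175.3°–233.6°] simple-harmonic, h=-5: θ=214.6° here. β=39.3, B=58.3. -5/2·(1 − cos(π·0.6741)) = -3.8002 → s = 1.1998
radial distance = base radius + s = 27 + 1.1998 = 28.1998

28.1998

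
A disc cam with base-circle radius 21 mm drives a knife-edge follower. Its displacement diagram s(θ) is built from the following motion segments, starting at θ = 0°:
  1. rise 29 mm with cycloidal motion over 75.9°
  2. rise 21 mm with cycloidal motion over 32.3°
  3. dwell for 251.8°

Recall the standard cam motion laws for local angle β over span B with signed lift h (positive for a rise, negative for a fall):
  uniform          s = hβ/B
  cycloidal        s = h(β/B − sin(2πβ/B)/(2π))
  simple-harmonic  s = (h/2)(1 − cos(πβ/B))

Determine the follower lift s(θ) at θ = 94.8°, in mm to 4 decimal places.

seg 1 [0°–75.9°] cycloidal, h=29: full span → s += 29 → s = 29.0000
seg 2 [75.9°–108.2°] cycloidal, h=21: θ=94.8° here. β=18.9, B=32.3. 21·(0.5851 − sin(2π·0.5851)/(2π)) = 13.9918 → s = 42.9918

42.9918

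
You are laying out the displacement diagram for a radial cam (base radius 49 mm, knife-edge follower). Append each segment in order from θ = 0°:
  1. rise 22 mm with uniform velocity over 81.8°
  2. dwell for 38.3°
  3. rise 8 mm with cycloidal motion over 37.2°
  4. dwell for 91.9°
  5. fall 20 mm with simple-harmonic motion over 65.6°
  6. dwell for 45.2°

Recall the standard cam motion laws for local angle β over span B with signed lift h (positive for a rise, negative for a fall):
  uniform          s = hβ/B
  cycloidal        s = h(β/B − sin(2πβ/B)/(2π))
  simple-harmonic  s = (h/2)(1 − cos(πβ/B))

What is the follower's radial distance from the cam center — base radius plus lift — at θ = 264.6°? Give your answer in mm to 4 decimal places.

seg 1 [0°–81.8°] uniform, h=22: full span → s += 22 → s = 22.0000
seg 2 [81.8°–120.1°] dwell: s stays 22.0000
seg 3 [120.1°–157.3°] cycloidal, h=8: full span → s += 8 → s = 30.0000
seg 4 [157.3°–249.2°] dwell: s stays 30.0000
seg 5 [249.2°–314.8°] simple-harmonic, h=-20: θ=264.6° here. β=15.4, B=65.6. -20/2·(1 − cos(π·0.2348)) = -2.5985 → s = 27.4015
radial distance = base radius + s = 49 + 27.4015 = 76.4015

76.4015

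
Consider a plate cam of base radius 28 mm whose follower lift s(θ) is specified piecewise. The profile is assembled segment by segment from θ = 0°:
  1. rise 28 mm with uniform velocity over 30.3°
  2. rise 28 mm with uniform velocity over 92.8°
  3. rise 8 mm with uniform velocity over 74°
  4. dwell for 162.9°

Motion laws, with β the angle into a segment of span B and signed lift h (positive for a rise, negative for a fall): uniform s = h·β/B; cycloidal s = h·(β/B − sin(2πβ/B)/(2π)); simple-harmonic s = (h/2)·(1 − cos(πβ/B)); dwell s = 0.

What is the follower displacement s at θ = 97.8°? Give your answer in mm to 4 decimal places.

seg 1 [0°–30.3°] uniform, h=28: full span → s += 28 → s = 28.0000
seg 2 [30.3°–123.1°] uniform, h=28: θ=97.8° here. β=67.5, B=92.8. 28·67.5/92.8 = 20.3664 → s = 48.3664

48.3664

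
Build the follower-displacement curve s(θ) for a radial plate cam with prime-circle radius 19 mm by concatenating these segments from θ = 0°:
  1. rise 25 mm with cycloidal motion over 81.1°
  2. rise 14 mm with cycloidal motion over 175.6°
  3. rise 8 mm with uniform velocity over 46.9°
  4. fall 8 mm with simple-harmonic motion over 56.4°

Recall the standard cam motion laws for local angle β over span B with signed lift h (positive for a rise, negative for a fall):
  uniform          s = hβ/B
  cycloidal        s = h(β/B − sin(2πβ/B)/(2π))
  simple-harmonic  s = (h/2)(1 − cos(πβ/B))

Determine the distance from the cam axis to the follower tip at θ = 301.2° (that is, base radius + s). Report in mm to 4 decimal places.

seg 1 [0°–81.1°] cycloidal, h=25: full span → s += 25 → s = 25.0000
seg 2 [81.1°–256.7°] cycloidal, h=14: full span → s += 14 → s = 39.0000
seg 3 [256.7°–303.6°] uniform, h=8: θ=301.2° here. β=44.5, B=46.9. 8·44.5/46.9 = 7.5906 → s = 46.5906
radial distance = base radius + s = 19 + 46.5906 = 65.5906

65.5906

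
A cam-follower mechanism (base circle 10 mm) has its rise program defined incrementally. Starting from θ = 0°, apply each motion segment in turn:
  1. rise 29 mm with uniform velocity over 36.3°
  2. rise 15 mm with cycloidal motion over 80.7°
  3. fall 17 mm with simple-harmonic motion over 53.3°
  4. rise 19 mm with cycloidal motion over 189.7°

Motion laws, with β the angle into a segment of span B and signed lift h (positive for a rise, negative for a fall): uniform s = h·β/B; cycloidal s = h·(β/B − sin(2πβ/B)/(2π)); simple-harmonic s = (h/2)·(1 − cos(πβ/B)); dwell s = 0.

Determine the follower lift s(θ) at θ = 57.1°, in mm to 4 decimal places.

seg 1 [0°–36.3°] uniform, h=29: full span → s += 29 → s = 29.0000
seg 2 [36.3°–117°] cycloidal, h=15: θ=57.1° here. β=20.8, B=80.7. 15·(0.2577 − sin(2π·0.2577)/(2π)) = 1.4817 → s = 30.4817

30.4817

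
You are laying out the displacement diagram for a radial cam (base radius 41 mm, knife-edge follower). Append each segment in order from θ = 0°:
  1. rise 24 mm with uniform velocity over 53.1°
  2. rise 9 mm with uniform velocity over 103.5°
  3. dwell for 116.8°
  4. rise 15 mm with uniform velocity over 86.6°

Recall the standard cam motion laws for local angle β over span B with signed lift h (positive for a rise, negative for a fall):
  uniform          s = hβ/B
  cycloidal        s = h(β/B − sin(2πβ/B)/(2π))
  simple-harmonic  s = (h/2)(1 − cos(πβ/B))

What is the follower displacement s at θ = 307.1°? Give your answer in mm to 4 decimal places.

seg 1 [0°–53.1°] uniform, h=24: full span → s += 24 → s = 24.0000
seg 2 [53.1°–156.6°] uniform, h=9: full span → s += 9 → s = 33.0000
seg 3 [156.6°–273.4°] dwell: s stays 33.0000
seg 4 [273.4°–360°] uniform, h=15: θ=307.1° here. β=33.7, B=86.6. 15·33.7/86.6 = 5.8372 → s = 38.8372

38.8372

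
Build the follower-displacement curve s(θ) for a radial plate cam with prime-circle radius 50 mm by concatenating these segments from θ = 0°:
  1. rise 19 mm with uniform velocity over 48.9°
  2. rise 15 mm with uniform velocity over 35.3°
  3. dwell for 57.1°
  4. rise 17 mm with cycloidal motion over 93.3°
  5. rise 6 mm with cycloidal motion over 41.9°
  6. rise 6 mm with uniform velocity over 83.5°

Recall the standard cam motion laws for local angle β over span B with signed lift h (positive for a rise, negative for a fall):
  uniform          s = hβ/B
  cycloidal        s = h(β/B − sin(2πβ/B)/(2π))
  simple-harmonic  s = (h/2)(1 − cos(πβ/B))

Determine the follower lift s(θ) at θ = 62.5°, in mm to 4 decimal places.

seg 1 [0°–48.9°] uniform, h=19: full span → s += 19 → s = 19.0000
seg 2 [48.9°–84.2°] uniform, h=15: θ=62.5° here. β=13.6, B=35.3. 15·13.6/35.3 = 5.7790 → s = 24.7790

24.7790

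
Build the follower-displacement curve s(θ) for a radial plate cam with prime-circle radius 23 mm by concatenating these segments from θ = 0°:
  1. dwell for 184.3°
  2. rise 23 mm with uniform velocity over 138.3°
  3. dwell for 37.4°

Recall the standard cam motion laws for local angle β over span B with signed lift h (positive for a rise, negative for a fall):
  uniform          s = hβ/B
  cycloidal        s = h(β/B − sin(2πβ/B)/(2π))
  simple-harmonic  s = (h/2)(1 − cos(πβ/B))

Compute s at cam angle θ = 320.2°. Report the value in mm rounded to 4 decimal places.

seg 1 [0°–184.3°] dwell: s stays 0.0000
seg 2 [184.3°–322.6°] uniform, h=23: θ=320.2° here. β=135.9, B=138.3. 23·135.9/138.3 = 22.6009 → s = 22.6009

22.6009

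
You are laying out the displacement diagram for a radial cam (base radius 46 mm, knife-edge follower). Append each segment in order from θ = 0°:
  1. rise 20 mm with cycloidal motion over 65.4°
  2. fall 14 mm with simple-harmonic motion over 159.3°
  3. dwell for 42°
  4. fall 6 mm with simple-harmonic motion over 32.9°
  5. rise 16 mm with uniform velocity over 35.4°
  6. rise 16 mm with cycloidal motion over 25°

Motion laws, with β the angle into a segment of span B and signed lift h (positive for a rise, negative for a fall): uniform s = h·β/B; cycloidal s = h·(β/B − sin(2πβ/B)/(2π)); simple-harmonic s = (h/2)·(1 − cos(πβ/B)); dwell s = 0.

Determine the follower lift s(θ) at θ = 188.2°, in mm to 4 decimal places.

seg 1 [0°–65.4°] cycloidal, h=20: full span → s += 20 → s = 20.0000
seg 2 [65.4°–224.7°] simple-harmonic, h=-14: θ=188.2° here. β=122.8, B=159.3. -14/2·(1 − cos(π·0.7709)) = -12.2634 → s = 7.7366

7.7366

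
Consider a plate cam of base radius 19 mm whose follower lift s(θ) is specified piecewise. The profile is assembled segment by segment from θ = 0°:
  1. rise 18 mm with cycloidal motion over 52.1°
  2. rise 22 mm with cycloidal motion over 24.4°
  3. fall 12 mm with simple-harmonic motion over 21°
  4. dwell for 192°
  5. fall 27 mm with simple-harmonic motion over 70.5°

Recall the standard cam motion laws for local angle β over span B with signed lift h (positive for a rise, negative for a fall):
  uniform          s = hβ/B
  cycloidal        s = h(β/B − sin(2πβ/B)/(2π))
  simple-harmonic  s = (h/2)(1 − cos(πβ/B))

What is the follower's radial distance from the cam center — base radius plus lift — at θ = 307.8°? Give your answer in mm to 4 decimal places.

seg 1 [0°–52.1°] cycloidal, h=18: full span → s += 18 → s = 18.0000
seg 2 [52.1°–76.5°] cycloidal, h=22: full span → s += 22 → s = 40.0000
seg 3 [76.5°–97.5°] simple-harmonic, h=-12: full span → s += -12 → s = 28.0000
seg 4 [97.5°–289.5°] dwell: s stays 28.0000
seg 5 [289.5°–360°] simple-harmonic, h=-27: θ=307.8° here. β=18.3, B=70.5. -27/2·(1 − cos(π·0.2596)) = -4.2455 → s = 23.7545
radial distance = base radius + s = 19 + 23.7545 = 42.7545

42.7545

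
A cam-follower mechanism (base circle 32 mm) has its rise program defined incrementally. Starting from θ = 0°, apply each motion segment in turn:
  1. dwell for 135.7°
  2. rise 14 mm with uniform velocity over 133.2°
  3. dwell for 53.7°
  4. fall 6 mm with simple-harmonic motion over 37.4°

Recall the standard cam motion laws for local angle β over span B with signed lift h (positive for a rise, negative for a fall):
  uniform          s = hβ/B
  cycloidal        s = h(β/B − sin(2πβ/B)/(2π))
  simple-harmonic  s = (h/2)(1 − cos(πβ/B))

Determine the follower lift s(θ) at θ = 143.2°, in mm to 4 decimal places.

seg 1 [0°–135.7°] dwell: s stays 0.0000
seg 2 [135.7°–268.9°] uniform, h=14: θ=143.2° here. β=7.5, B=133.2. 14·7.5/133.2 = 0.7883 → s = 0.7883

0.7883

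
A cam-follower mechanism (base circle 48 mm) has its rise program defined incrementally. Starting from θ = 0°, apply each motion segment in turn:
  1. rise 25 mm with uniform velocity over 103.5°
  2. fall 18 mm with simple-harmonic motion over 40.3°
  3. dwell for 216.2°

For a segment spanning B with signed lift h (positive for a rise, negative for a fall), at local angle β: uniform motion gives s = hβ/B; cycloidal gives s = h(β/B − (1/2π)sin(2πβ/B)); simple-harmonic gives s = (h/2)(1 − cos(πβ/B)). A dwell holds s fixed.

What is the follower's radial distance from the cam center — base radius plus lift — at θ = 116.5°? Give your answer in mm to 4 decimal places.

seg 1 [0°–103.5°] uniform, h=25: full span → s += 25 → s = 25.0000
seg 2 [103.5°–143.8°] simple-harmonic, h=-18: θ=116.5° here. β=13, B=40.3. -18/2·(1 − cos(π·0.3226)) = -4.2393 → s = 20.7607
radial distance = base radius + s = 48 + 20.7607 = 68.7607

68.7607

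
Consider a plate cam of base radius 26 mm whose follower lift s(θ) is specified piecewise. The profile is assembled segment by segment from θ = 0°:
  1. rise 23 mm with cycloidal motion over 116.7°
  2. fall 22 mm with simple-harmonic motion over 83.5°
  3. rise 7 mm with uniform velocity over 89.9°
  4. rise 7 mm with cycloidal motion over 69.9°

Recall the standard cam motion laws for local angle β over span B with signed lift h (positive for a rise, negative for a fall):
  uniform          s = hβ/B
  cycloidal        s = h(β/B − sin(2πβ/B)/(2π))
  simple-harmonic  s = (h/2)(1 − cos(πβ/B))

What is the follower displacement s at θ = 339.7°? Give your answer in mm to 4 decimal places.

seg 1 [0°–116.7°] cycloidal, h=23: full span → s += 23 → s = 23.0000
seg 2 [116.7°–200.2°] simple-harmonic, h=-22: full span → s += -22 → s = 1.0000
seg 3 [200.2°–290.1°] uniform, h=7: full span → s += 7 → s = 8.0000
seg 4 [290.1°–360°] cycloidal, h=7: θ=339.7° here. β=49.6, B=69.9. 7·(0.7096 − sin(2π·0.7096)/(2π)) = 6.0455 → s = 14.0455

14.0455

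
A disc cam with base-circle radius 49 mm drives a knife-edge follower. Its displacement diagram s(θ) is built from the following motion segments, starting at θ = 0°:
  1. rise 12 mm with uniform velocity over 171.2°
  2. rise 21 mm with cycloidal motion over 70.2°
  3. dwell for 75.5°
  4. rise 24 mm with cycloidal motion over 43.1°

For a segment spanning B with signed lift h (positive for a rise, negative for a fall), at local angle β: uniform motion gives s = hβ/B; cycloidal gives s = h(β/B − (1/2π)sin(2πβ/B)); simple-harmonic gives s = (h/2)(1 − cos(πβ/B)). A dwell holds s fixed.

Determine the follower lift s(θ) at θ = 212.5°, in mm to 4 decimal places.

seg 1 [0°–171.2°] uniform, h=12: full span → s += 12 → s = 12.0000
seg 2 [171.2°–241.4°] cycloidal, h=21: θ=212.5° here. β=41.3, B=70.2. 21·(0.5883 − sin(2π·0.5883)/(2π)) = 14.1157 → s = 26.1157

26.1157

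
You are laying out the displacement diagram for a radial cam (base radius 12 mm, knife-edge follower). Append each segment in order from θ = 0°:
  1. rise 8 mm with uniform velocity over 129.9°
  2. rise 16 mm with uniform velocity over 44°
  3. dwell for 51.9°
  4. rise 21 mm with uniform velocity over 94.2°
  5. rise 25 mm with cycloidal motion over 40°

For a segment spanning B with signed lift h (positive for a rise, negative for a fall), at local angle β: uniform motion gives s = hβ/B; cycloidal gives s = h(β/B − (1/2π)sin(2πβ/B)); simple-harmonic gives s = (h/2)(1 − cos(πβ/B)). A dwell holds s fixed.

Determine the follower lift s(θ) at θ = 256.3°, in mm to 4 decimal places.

seg 1 [0°–129.9°] uniform, h=8: full span → s += 8 → s = 8.0000
seg 2 [129.9°–173.9°] uniform, h=16: full span → s += 16 → s = 24.0000
seg 3 [173.9°–225.8°] dwell: s stays 24.0000
seg 4 [225.8°–320°] uniform, h=21: θ=256.3° here. β=30.5, B=94.2. 21·30.5/94.2 = 6.7994 → s = 30.7994

30.7994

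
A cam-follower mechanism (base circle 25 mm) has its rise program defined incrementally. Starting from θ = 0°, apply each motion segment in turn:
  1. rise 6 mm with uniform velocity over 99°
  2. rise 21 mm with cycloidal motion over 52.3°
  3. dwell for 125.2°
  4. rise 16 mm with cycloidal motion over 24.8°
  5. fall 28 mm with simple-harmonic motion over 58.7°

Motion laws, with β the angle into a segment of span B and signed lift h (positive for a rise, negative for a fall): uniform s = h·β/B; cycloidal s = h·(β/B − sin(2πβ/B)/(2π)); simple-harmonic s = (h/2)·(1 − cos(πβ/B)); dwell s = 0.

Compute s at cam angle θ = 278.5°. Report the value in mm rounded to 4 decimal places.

seg 1 [0°–99°] uniform, h=6: full span → s += 6 → s = 6.0000
seg 2 [99°–151.3°] cycloidal, h=21: full span → s += 21 → s = 27.0000
seg 3 [151.3°–276.5°] dwell: s stays 27.0000
seg 4 [276.5°–301.3°] cycloidal, h=16: θ=278.5° here. β=2, B=24.8. 16·(0.0806 − sin(2π·0.0806)/(2π)) = 0.0545 → s = 27.0545

27.0545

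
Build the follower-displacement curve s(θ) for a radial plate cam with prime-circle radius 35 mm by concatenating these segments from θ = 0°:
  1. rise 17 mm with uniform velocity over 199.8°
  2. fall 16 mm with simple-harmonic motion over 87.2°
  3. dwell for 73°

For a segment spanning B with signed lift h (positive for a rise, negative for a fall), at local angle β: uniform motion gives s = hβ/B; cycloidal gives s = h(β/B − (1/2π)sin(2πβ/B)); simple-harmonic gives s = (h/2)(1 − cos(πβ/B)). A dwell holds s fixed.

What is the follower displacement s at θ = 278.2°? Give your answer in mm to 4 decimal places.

seg 1 [0°–199.8°] uniform, h=17: full span → s += 17 → s = 17.0000
seg 2 [199.8°–287°] simple-harmonic, h=-16: θ=278.2° here. β=78.4, B=87.2. -16/2·(1 − cos(π·0.8991)) = -15.6013 → s = 1.3987

1.3987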